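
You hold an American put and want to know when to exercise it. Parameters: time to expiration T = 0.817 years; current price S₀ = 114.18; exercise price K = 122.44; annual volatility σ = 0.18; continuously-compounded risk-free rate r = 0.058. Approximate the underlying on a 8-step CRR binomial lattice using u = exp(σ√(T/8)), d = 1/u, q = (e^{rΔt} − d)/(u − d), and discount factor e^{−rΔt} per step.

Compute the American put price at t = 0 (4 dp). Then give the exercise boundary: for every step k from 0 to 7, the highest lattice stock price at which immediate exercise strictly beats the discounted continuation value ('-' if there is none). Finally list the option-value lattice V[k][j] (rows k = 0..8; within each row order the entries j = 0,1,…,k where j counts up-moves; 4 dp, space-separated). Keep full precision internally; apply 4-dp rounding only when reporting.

price = 10.1749
boundary = - - 101.7716 107.7974 101.7716 107.7974 101.7716 107.7974
tree:
10.1749
14.7509 6.3457
20.6684 9.8167 3.4259
26.3574 14.6426 5.7683 1.4461
31.7284 20.6684 9.3882 2.7140 0.3699
36.7991 26.3574 14.6426 4.9660 0.8042 0.0000
41.5864 31.7284 20.6684 8.7654 1.7481 0.0000 0.0000
46.1060 36.7991 26.3574 14.6426 3.7999 0.0000 0.0000 0.0000
50.3731 41.5864 31.7284 20.6684 8.2600 0.0000 0.0000 0.0000 0.0000

Δt=0.10212  u=1.05921  d=0.94410  q=0.53723  discount=0.99409
step 8 (expiry): payoffs max(K−S,0) = 50.3731 41.5864 31.7284 20.6684 8.2600 0.0000 0.0000 0.0000 0.0000
step 7: (k=7,j=0): S=76.3340, (K−S)⁺=46.1060, hold=45.3829 ⇒ V=46.1060 exercise | (k=7,j=1): S=85.6409, (K−S)⁺=36.7991, hold=36.0760 ⇒ V=36.7991 exercise | (k=7,j=2): S=96.0826, (K−S)⁺=26.3574, hold=25.6343 ⇒ V=26.3574 exercise | (k=7,j=3): S=107.7974, (K−S)⁺=14.6426, hold=13.9195 ⇒ V=14.6426 exercise | (k=7,j=4): S=120.9405, (K−S)⁺=1.4995, hold=3.7999 ⇒ V=3.7999 continue | (k=7,j=5): S=135.6861, (K−S)⁺=0.0000, hold=0.0000 ⇒ V=0.0000 continue | (k=7,j=6): S=152.2295, (K−S)⁺=0.0000, hold=0.0000 ⇒ V=0.0000 continue | (k=7,j=7): S=170.7899, (K−S)⁺=0.0000, hold=0.0000 ⇒ V=0.0000 continue  boundary S*=107.7974
step 6: (k=6,j=0): S=80.8536, (K−S)⁺=41.5864, hold=40.8633 ⇒ V=41.5864 exercise | (k=6,j=1): S=90.7116, (K−S)⁺=31.7284, hold=31.0053 ⇒ V=31.7284 exercise | (k=6,j=2): S=101.7716, (K−S)⁺=20.6684, hold=19.9453 ⇒ V=20.6684 exercise | (k=6,j=3): S=114.1800, (K−S)⁺=8.2600, hold=8.7654 ⇒ V=8.7654 continue | (k=6,j=4): S=128.1013, (K−S)⁺=0.0000, hold=1.7481 ⇒ V=1.7481 continue | (k=6,j=5): S=143.7199, (K−S)⁺=0.0000, hold=0.0000 ⇒ V=0.0000 continue | (k=6,j=6): S=161.2429, (K−S)⁺=0.0000, hold=0.0000 ⇒ V=0.0000 continue  boundary S*=101.7716
step 5: (k=5,j=0): S=85.6409, (K−S)⁺=36.7991, hold=36.0760 ⇒ V=36.7991 exercise | (k=5,j=1): S=96.0826, (K−S)⁺=26.3574, hold=25.6343 ⇒ V=26.3574 exercise | (k=5,j=2): S=107.7974, (K−S)⁺=14.6426, hold=14.1894 ⇒ V=14.6426 exercise | (k=5,j=3): S=120.9405, (K−S)⁺=1.4995, hold=4.9660 ⇒ V=4.9660 continue | (k=5,j=4): S=135.6861, (K−S)⁺=0.0000, hold=0.8042 ⇒ V=0.8042 continue | (k=5,j=5): S=152.2295, (K−S)⁺=0.0000, hold=0.0000 ⇒ V=0.0000 continue  boundary S*=107.7974
step 4: (k=4,j=0): S=90.7116, (K−S)⁺=31.7284, hold=31.0053 ⇒ V=31.7284 exercise | (k=4,j=1): S=101.7716, (K−S)⁺=20.6684, hold=19.9453 ⇒ V=20.6684 exercise | (k=4,j=2): S=114.1800, (K−S)⁺=8.2600, hold=9.3882 ⇒ V=9.3882 continue | (k=4,j=3): S=128.1013, (K−S)⁺=0.0000, hold=2.7140 ⇒ V=2.7140 continue | (k=4,j=4): S=143.7199, (K−S)⁺=0.0000, hold=0.3699 ⇒ V=0.3699 continue  boundary S*=101.7716
step 3: (k=3,j=0): S=96.0826, (K−S)⁺=26.3574, hold=25.6343 ⇒ V=26.3574 exercise | (k=3,j=1): S=107.7974, (K−S)⁺=14.6426, hold=14.5220 ⇒ V=14.6426 exercise | (k=3,j=2): S=120.9405, (K−S)⁺=1.4995, hold=5.7683 ⇒ V=5.7683 continue | (k=3,j=3): S=135.6861, (K−S)⁺=0.0000, hold=1.4461 ⇒ V=1.4461 continue  boundary S*=107.7974
step 2: (k=2,j=0): S=101.7716, (K−S)⁺=20.6684, hold=19.9453 ⇒ V=20.6684 exercise | (k=2,j=1): S=114.1800, (K−S)⁺=8.2600, hold=9.8167 ⇒ V=9.8167 continue | (k=2,j=2): S=128.1013, (K−S)⁺=0.0000, hold=3.4259 ⇒ V=3.4259 continue  boundary S*=101.7716
step 1: (k=1,j=0): S=107.7974, (K−S)⁺=14.6426, hold=14.7509 ⇒ V=14.7509 continue | (k=1,j=1): S=120.9405, (K−S)⁺=1.4995, hold=6.3457 ⇒ V=6.3457 continue  boundary S*=-
step 0: (k=0,j=0): S=114.1800, (K−S)⁺=8.2600, hold=10.1749 ⇒ V=10.1749 continue  boundary S*=-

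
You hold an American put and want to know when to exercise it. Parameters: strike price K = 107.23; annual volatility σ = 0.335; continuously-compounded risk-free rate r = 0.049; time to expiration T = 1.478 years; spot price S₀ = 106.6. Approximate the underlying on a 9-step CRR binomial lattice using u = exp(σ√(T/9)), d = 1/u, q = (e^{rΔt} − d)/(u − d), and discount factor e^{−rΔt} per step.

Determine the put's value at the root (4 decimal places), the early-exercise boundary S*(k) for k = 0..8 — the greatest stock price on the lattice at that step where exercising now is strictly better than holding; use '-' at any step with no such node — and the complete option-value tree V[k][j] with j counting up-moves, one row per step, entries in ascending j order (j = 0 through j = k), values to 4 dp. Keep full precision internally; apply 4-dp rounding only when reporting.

Δt=0.16422  u=1.14540  d=0.87306  q=0.49578  discount=0.99199
step 9 (expiry): payoffs max(K−S,0) = 75.8153 66.0156 53.1588 36.2915 14.1623 0.0000 0.0000 0.0000 0.0000 0.0000
step 8: (k=8,j=0): S=35.9824, (K−S)⁺=71.2476, hold=70.3881 ⇒ V=71.2476 exercise | (k=8,j=1): S=47.2071, (K−S)⁺=60.0229, hold=59.1635 ⇒ V=60.0229 exercise | (k=8,j=2): S=61.9333, (K−S)⁺=45.2967, hold=44.4373 ⇒ V=45.2967 exercise | (k=8,j=3): S=81.2532, (K−S)⁺=25.9768, hold=25.1174 ⇒ V=25.9768 exercise | (k=8,j=4): S=106.6000, (K−S)⁺=0.6300, hold=7.0837 ⇒ V=7.0837 continue | (k=8,j=5): S=139.8537, (K−S)⁺=0.0000, hold=0.0000 ⇒ V=0.0000 continue | (k=8,j=6): S=183.4807, (K−S)⁺=0.0000, hold=0.0000 ⇒ V=0.0000 continue | (k=8,j=7): S=240.7172, (K−S)⁺=0.0000, hold=0.0000 ⇒ V=0.0000 continue | (k=8,j=8): S=315.8084, (K−S)⁺=0.0000, hold=0.0000 ⇒ V=0.0000 continue  boundary S*=81.2532
step 7: (k=7,j=0): S=41.2144, (K−S)⁺=66.0156, hold=65.1562 ⇒ V=66.0156 exercise | (k=7,j=1): S=54.0712, (K−S)⁺=53.1588, hold=52.2994 ⇒ V=53.1588 exercise | (k=7,j=2): S=70.9385, (K−S)⁺=36.2915, hold=35.4321 ⇒ V=36.2915 exercise | (k=7,j=3): S=93.0677, (K−S)⁺=14.1623, hold=16.4769 ⇒ V=16.4769 continue | (k=7,j=4): S=122.1000, (K−S)⁺=0.0000, hold=3.5431 ⇒ V=3.5431 continue | (k=7,j=5): S=160.1888, (K−S)⁺=0.0000, hold=0.0000 ⇒ V=0.0000 continue | (k=7,j=6): S=210.1594, (K−S)⁺=0.0000, hold=0.0000 ⇒ V=0.0000 continue | (k=7,j=7): S=275.7182, (K−S)⁺=0.0000, hold=0.0000 ⇒ V=0.0000 continue  boundary S*=70.9385
step 6: (k=6,j=0): S=47.2071, (K−S)⁺=60.0229, hold=59.1635 ⇒ V=60.0229 exercise | (k=6,j=1): S=61.9333, (K−S)⁺=45.2967, hold=44.4373 ⇒ V=45.2967 exercise | (k=6,j=2): S=81.2532, (K−S)⁺=25.9768, hold=26.2557 ⇒ V=26.2557 continue | (k=6,j=3): S=106.6000, (K−S)⁺=0.6300, hold=9.9839 ⇒ V=9.9839 continue | (k=6,j=4): S=139.8537, (K−S)⁺=0.0000, hold=1.7722 ⇒ V=1.7722 continue | (k=6,j=5): S=183.4807, (K−S)⁺=0.0000, hold=0.0000 ⇒ V=0.0000 continue | (k=6,j=6): S=240.7172, (K−S)⁺=0.0000, hold=0.0000 ⇒ V=0.0000 continue  boundary S*=61.9333
step 5: (k=5,j=0): S=54.0712, (K−S)⁺=53.1588, hold=52.2994 ⇒ V=53.1588 exercise | (k=5,j=1): S=70.9385, (K−S)⁺=36.2915, hold=35.5692 ⇒ V=36.2915 exercise | (k=5,j=2): S=93.0677, (K−S)⁺=14.1623, hold=18.0427 ⇒ V=18.0427 continue | (k=5,j=3): S=122.1000, (K−S)⁺=0.0000, hold=5.8654 ⇒ V=5.8654 continue | (k=5,j=4): S=160.1888, (K−S)⁺=0.0000, hold=0.8864 ⇒ V=0.8864 continue | (k=5,j=5): S=210.1594, (K−S)⁺=0.0000, hold=0.0000 ⇒ V=0.0000 continue  boundary S*=70.9385
step 4: (k=4,j=0): S=61.9333, (K−S)⁺=45.2967, hold=44.4373 ⇒ V=45.2967 exercise | (k=4,j=1): S=81.2532, (K−S)⁺=25.9768, hold=27.0258 ⇒ V=27.0258 continue | (k=4,j=2): S=106.6000, (K−S)⁺=0.6300, hold=11.9092 ⇒ V=11.9092 continue | (k=4,j=3): S=139.8537, (K−S)⁺=0.0000, hold=3.3697 ⇒ V=3.3697 continue | (k=4,j=4): S=183.4807, (K−S)⁺=0.0000, hold=0.4434 ⇒ V=0.4434 continue  boundary S*=61.9333
step 3: (k=3,j=0): S=70.9385, (K−S)⁺=36.2915, hold=35.9480 ⇒ V=36.2915 exercise | (k=3,j=1): S=93.0677, (K−S)⁺=14.1623, hold=19.3748 ⇒ V=19.3748 continue | (k=3,j=2): S=122.1000, (K−S)⁺=0.0000, hold=7.6140 ⇒ V=7.6140 continue | (k=3,j=3): S=160.1888, (K−S)⁺=0.0000, hold=1.9035 ⇒ V=1.9035 continue  boundary S*=70.9385
step 2: (k=2,j=0): S=81.2532, (K−S)⁺=25.9768, hold=27.6809 ⇒ V=27.6809 continue | (k=2,j=1): S=106.6000, (K−S)⁺=0.6300, hold=13.4355 ⇒ V=13.4355 continue | (k=2,j=2): S=139.8537, (K−S)⁺=0.0000, hold=4.7445 ⇒ V=4.7445 continue  boundary S*=-
step 1: (k=1,j=0): S=93.0677, (K−S)⁺=14.1623, hold=20.4531 ⇒ V=20.4531 continue | (k=1,j=1): S=122.1000, (K−S)⁺=0.0000, hold=9.0535 ⇒ V=9.0535 continue  boundary S*=-
step 0: (k=0,j=0): S=106.6000, (K−S)⁺=0.6300, hold=14.6828 ⇒ V=14.6828 continue  boundary S*=-

price = 14.6828
boundary = - - - 70.9385 61.9333 70.9385 61.9333 70.9385 81.2532
tree:
14.6828
20.4531 9.0535
27.6809 13.4355 4.7445
36.2915 19.3748 7.6140 1.9035
45.2967 27.0258 11.9092 3.3697 0.4434
53.1588 36.2915 18.0427 5.8654 0.8864 0.0000
60.0229 45.2967 26.2557 9.9839 1.7722 0.0000 0.0000
66.0156 53.1588 36.2915 16.4769 3.5431 0.0000 0.0000 0.0000
71.2476 60.0229 45.2967 25.9768 7.0837 0.0000 0.0000 0.0000 0.0000
75.8153 66.0156 53.1588 36.2915 14.1623 0.0000 0.0000 0.0000 0.0000 0.0000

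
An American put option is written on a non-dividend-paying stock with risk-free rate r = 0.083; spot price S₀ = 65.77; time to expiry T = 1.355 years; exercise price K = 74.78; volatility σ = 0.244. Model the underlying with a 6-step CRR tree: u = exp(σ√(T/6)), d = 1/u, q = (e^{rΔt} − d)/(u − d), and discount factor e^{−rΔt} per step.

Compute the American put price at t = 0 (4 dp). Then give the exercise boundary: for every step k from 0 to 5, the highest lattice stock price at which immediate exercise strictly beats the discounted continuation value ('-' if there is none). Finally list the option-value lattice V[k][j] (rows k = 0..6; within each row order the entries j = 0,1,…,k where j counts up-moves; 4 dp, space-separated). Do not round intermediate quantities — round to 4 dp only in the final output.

price = 10.2323
boundary = - 58.5693 52.1569 58.5693 52.1569 58.5693
tree:
10.2323
16.2107 5.7395
22.6231 9.8381 2.6157
28.3334 16.2107 5.0125 0.7635
33.4185 22.6231 9.2661 1.7383 0.0000
37.9469 28.3334 16.2107 3.9575 0.0000 0.0000
41.9795 33.4185 22.6231 9.0100 0.0000 0.0000 0.0000

Δt=0.22583  u=1.12294  d=0.89052  q=0.55245  discount=0.98143
step 6 (expiry): payoffs max(K−S,0) = 41.9795 33.4185 22.6231 9.0100 0.0000 0.0000 0.0000
step 5: (k=5,j=0): S=36.8331, (K−S)⁺=37.9469, hold=36.5583 ⇒ V=37.9469 exercise | (k=5,j=1): S=46.4466, (K−S)⁺=28.3334, hold=26.9448 ⇒ V=28.3334 exercise | (k=5,j=2): S=58.5693, (K−S)⁺=16.2107, hold=14.8221 ⇒ V=16.2107 exercise | (k=5,j=3): S=73.8560, (K−S)⁺=0.9240, hold=3.9575 ⇒ V=3.9575 continue | (k=5,j=4): S=93.1326, (K−S)⁺=0.0000, hold=0.0000 ⇒ V=0.0000 continue | (k=5,j=5): S=117.4404, (K−S)⁺=0.0000, hold=0.0000 ⇒ V=0.0000 continue  boundary S*=58.5693
step 4: (k=4,j=0): S=41.3615, (K−S)⁺=33.4185, hold=32.0299 ⇒ V=33.4185 exercise | (k=4,j=1): S=52.1569, (K−S)⁺=22.6231, hold=21.2344 ⇒ V=22.6231 exercise | (k=4,j=2): S=65.7700, (K−S)⁺=9.0100, hold=9.2661 ⇒ V=9.2661 continue | (k=4,j=3): S=82.9361, (K−S)⁺=0.0000, hold=1.7383 ⇒ V=1.7383 continue | (k=4,j=4): S=104.5827, (K−S)⁺=0.0000, hold=0.0000 ⇒ V=0.0000 continue  boundary S*=52.1569
step 3: (k=3,j=0): S=46.4466, (K−S)⁺=28.3334, hold=26.9448 ⇒ V=28.3334 exercise | (k=3,j=1): S=58.5693, (K−S)⁺=16.2107, hold=14.9610 ⇒ V=16.2107 exercise | (k=3,j=2): S=73.8560, (K−S)⁺=0.9240, hold=5.0125 ⇒ V=5.0125 continue | (k=3,j=3): S=93.1326, (K−S)⁺=0.0000, hold=0.7635 ⇒ V=0.7635 continue  boundary S*=58.5693
step 2: (k=2,j=0): S=52.1569, (K−S)⁺=22.6231, hold=21.2344 ⇒ V=22.6231 exercise | (k=2,j=1): S=65.7700, (K−S)⁺=9.0100, hold=9.8381 ⇒ V=9.8381 continue | (k=2,j=2): S=82.9361, (K−S)⁺=0.0000, hold=2.6157 ⇒ V=2.6157 continue  boundary S*=52.1569
step 1: (k=1,j=0): S=58.5693, (K−S)⁺=16.2107, hold=15.2711 ⇒ V=16.2107 exercise | (k=1,j=1): S=73.8560, (K−S)⁺=0.9240, hold=5.7395 ⇒ V=5.7395 continue  boundary S*=58.5693
step 0: (k=0,j=0): S=65.7700, (K−S)⁺=9.0100, hold=10.2323 ⇒ V=10.2323 continue  boundary S*=-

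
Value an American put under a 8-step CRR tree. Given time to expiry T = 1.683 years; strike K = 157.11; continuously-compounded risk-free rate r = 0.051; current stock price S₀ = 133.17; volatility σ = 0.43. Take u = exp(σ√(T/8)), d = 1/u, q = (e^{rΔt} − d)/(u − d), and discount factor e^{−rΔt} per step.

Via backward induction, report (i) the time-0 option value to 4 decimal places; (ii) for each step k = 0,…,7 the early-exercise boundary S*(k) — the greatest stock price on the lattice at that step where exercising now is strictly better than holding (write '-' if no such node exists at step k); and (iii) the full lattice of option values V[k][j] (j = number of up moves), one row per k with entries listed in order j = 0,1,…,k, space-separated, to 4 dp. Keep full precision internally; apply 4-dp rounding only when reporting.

params: Δt=0.21038 u=1.21802 d=0.82100 q=0.47802 e^(-rΔt)=0.98933
t_8 payoffs: 129.6202 116.3269 96.6054 67.3470 23.9400 0.0000 0.0000 0.0000 0.0000
t_7: node(7,0) S=33.4831 payoff=123.6269 vs cont=121.9503 → 123.6269 [stop]  node(7,1) S=49.6746 payoff=107.4354 vs cont=105.7588 → 107.4354 [stop]  node(7,2) S=73.6959 payoff=83.4141 vs cont=81.7375 → 83.4141 [stop]  node(7,3) S=109.3332 payoff=47.7768 vs cont=46.1002 → 47.7768 [stop]  node(7,4) S=162.2037 payoff=0.0000 vs cont=12.3628 → 12.3628 [wait]  node(7,5) S=240.6410 payoff=0.0000 vs cont=0.0000 → 0.0000 [wait]  node(7,6) S=357.0085 payoff=0.0000 vs cont=0.0000 → 0.0000 [wait]  node(7,7) S=529.6481 payoff=0.0000 vs cont=0.0000 → 0.0000 [wait]  ⇒ S*(7)=109.3332
t_6: node(6,0) S=40.7831 payoff=116.3269 vs cont=114.6503 → 116.3269 [stop]  node(6,1) S=60.5046 payoff=96.6054 vs cont=94.9287 → 96.6054 [stop]  node(6,2) S=89.7630 payoff=67.3470 vs cont=65.6703 → 67.3470 [stop]  node(6,3) S=133.1700 payoff=23.9400 vs cont=30.5189 → 30.5189 [wait]  node(6,4) S=197.5674 payoff=0.0000 vs cont=6.3842 → 6.3842 [wait]  node(6,5) S=293.1056 payoff=0.0000 vs cont=0.0000 → 0.0000 [wait]  node(6,6) S=434.8435 payoff=0.0000 vs cont=0.0000 → 0.0000 [wait]  ⇒ S*(6)=89.7630
t_5: node(5,0) S=49.6746 payoff=107.4354 vs cont=105.7588 → 107.4354 [stop]  node(5,1) S=73.6959 payoff=83.4141 vs cont=81.7375 → 83.4141 [stop]  node(5,2) S=109.3332 payoff=47.7768 vs cont=49.2115 → 49.2115 [wait]  node(5,3) S=162.2037 payoff=0.0000 vs cont=18.7794 → 18.7794 [wait]  node(5,4) S=240.6410 payoff=0.0000 vs cont=3.2969 → 3.2969 [wait]  node(5,5) S=357.0085 payoff=0.0000 vs cont=0.0000 → 0.0000 [wait]  ⇒ S*(5)=73.6959
t_4: node(4,0) S=60.5046 payoff=96.6054 vs cont=94.9287 → 96.6054 [stop]  node(4,1) S=89.7630 payoff=67.3470 vs cont=66.3488 → 67.3470 [stop]  node(4,2) S=133.1700 payoff=23.9400 vs cont=34.2943 → 34.2943 [wait]  node(4,3) S=197.5674 payoff=0.0000 vs cont=11.2570 → 11.2570 [wait]  node(4,4) S=293.1056 payoff=0.0000 vs cont=1.7025 → 1.7025 [wait]  ⇒ S*(4)=89.7630
t_3: node(3,0) S=73.6959 payoff=83.4141 vs cont=81.7375 → 83.4141 [stop]  node(3,1) S=109.3332 payoff=47.7768 vs cont=50.9970 → 50.9970 [wait]  node(3,2) S=162.2037 payoff=0.0000 vs cont=23.0335 → 23.0335 [wait]  node(3,3) S=240.6410 payoff=0.0000 vs cont=6.6183 → 6.6183 [wait]  ⇒ S*(3)=73.6959
t_2: node(2,0) S=89.7630 payoff=67.3470 vs cont=67.1932 → 67.3470 [stop]  node(2,1) S=133.1700 payoff=23.9400 vs cont=37.2282 → 37.2282 [wait]  node(2,2) S=197.5674 payoff=0.0000 vs cont=15.0246 → 15.0246 [wait]  ⇒ S*(2)=89.7630
t_1: node(1,0) S=109.3332 payoff=47.7768 vs cont=52.3845 → 52.3845 [wait]  node(1,1) S=162.2037 payoff=0.0000 vs cont=26.3304 → 26.3304 [wait]  ⇒ S*(1)=-
t_0: node(0,0) S=133.1700 payoff=23.9400 vs cont=39.5039 → 39.5039 [wait]  ⇒ S*(0)=-

price = 39.5039
boundary = - - 89.7630 73.6959 89.7630 73.6959 89.7630 109.3332
tree:
39.5039
52.3845 26.3304
67.3470 37.2282 15.0246
83.4141 50.9970 23.0335 6.6183
96.6054 67.3470 34.2943 11.2570 1.7025
107.4354 83.4141 49.2115 18.7794 3.2969 0.0000
116.3269 96.6054 67.3470 30.5189 6.3842 0.0000 0.0000
123.6269 107.4354 83.4141 47.7768 12.3628 0.0000 0.0000 0.0000
129.6202 116.3269 96.6054 67.3470 23.9400 0.0000 0.0000 0.0000 0.0000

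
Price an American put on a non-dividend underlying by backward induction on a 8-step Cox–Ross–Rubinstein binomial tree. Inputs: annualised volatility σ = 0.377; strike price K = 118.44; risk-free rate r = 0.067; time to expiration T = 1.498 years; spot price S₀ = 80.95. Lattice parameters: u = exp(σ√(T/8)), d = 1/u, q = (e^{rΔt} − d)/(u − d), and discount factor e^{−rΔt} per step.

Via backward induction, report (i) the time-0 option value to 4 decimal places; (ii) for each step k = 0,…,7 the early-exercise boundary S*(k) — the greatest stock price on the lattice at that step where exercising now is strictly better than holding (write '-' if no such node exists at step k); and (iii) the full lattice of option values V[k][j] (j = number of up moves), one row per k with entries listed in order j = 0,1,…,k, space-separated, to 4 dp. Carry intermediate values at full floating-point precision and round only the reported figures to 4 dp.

price = 38.1441
boundary = - 68.7650 58.4141 68.7650 80.9500 68.7650 80.9500 95.2942
tree:
38.1441
49.6750 27.4800
60.0259 37.6253 17.9431
68.8187 49.6750 26.4246 9.8426
76.2879 60.0259 37.4900 15.9329 3.9488
82.6329 68.8187 49.6750 24.9850 7.2059 0.7634
88.0227 76.2879 60.0259 37.4900 13.0044 1.5395 0.0000
92.6013 82.6329 68.8187 49.6750 23.1458 3.1044 0.0000 0.0000
96.4907 88.0227 76.2879 60.0259 37.4900 6.2599 0.0000 0.0000 0.0000

Δt=0.18725  u=1.17720  d=0.84947  q=0.49783  discount=0.98753
step 8 (expiry): payoffs max(K−S,0) = 96.4907 88.0227 76.2879 60.0259 37.4900 6.2599 0.0000 0.0000 0.0000
step 7: (k=7,j=0): S=25.8387, (K−S)⁺=92.6013, hold=91.1247 ⇒ V=92.6013 exercise | (k=7,j=1): S=35.8071, (K−S)⁺=82.6329, hold=81.1562 ⇒ V=82.6329 exercise | (k=7,j=2): S=49.6213, (K−S)⁺=68.8187, hold=67.3420 ⇒ V=68.8187 exercise | (k=7,j=3): S=68.7650, (K−S)⁺=49.6750, hold=48.1984 ⇒ V=49.6750 exercise | (k=7,j=4): S=95.2942, (K−S)⁺=23.1458, hold=21.6692 ⇒ V=23.1458 exercise | (k=7,j=5): S=132.0582, (K−S)⁺=0.0000, hold=3.1044 ⇒ V=3.1044 continue | (k=7,j=6): S=183.0055, (K−S)⁺=0.0000, hold=0.0000 ⇒ V=0.0000 continue | (k=7,j=7): S=253.6081, (K−S)⁺=0.0000, hold=0.0000 ⇒ V=0.0000 continue  boundary S*=95.2942
step 6: (k=6,j=0): S=30.4173, (K−S)⁺=88.0227, hold=86.5461 ⇒ V=88.0227 exercise | (k=6,j=1): S=42.1521, (K−S)⁺=76.2879, hold=74.8113 ⇒ V=76.2879 exercise | (k=6,j=2): S=58.4141, (K−S)⁺=60.0259, hold=58.5492 ⇒ V=60.0259 exercise | (k=6,j=3): S=80.9500, (K−S)⁺=37.4900, hold=36.0134 ⇒ V=37.4900 exercise | (k=6,j=4): S=112.1801, (K−S)⁺=6.2599, hold=13.0044 ⇒ V=13.0044 continue | (k=6,j=5): S=155.4586, (K−S)⁺=0.0000, hold=1.5395 ⇒ V=1.5395 continue | (k=6,j=6): S=215.4337, (K−S)⁺=0.0000, hold=0.0000 ⇒ V=0.0000 continue  boundary S*=80.9500
step 5: (k=5,j=0): S=35.8071, (K−S)⁺=82.6329, hold=81.1562 ⇒ V=82.6329 exercise | (k=5,j=1): S=49.6213, (K−S)⁺=68.8187, hold=67.3420 ⇒ V=68.8187 exercise | (k=5,j=2): S=68.7650, (K−S)⁺=49.6750, hold=48.1984 ⇒ V=49.6750 exercise | (k=5,j=3): S=95.2942, (K−S)⁺=23.1458, hold=24.9850 ⇒ V=24.9850 continue | (k=5,j=4): S=132.0582, (K−S)⁺=0.0000, hold=7.2059 ⇒ V=7.2059 continue | (k=5,j=5): S=183.0055, (K−S)⁺=0.0000, hold=0.7634 ⇒ V=0.7634 continue  boundary S*=68.7650
step 4: (k=4,j=0): S=42.1521, (K−S)⁺=76.2879, hold=74.8113 ⇒ V=76.2879 exercise | (k=4,j=1): S=58.4141, (K−S)⁺=60.0259, hold=58.5492 ⇒ V=60.0259 exercise | (k=4,j=2): S=80.9500, (K−S)⁺=37.4900, hold=36.9175 ⇒ V=37.4900 exercise | (k=4,j=3): S=112.1801, (K−S)⁺=6.2599, hold=15.9329 ⇒ V=15.9329 continue | (k=4,j=4): S=155.4586, (K−S)⁺=0.0000, hold=3.9488 ⇒ V=3.9488 continue  boundary S*=80.9500
step 3: (k=3,j=0): S=49.6213, (K−S)⁺=68.8187, hold=67.3420 ⇒ V=68.8187 exercise | (k=3,j=1): S=68.7650, (K−S)⁺=49.6750, hold=48.1984 ⇒ V=49.6750 exercise | (k=3,j=2): S=95.2942, (K−S)⁺=23.1458, hold=26.4246 ⇒ V=26.4246 continue | (k=3,j=3): S=132.0582, (K−S)⁺=0.0000, hold=9.8426 ⇒ V=9.8426 continue  boundary S*=68.7650
step 2: (k=2,j=0): S=58.4141, (K−S)⁺=60.0259, hold=58.5492 ⇒ V=60.0259 exercise | (k=2,j=1): S=80.9500, (K−S)⁺=37.4900, hold=37.6253 ⇒ V=37.6253 continue | (k=2,j=2): S=112.1801, (K−S)⁺=6.2599, hold=17.9431 ⇒ V=17.9431 continue  boundary S*=58.4141
step 1: (k=1,j=0): S=68.7650, (K−S)⁺=49.6750, hold=48.2649 ⇒ V=49.6750 exercise | (k=1,j=1): S=95.2942, (K−S)⁺=23.1458, hold=27.4800 ⇒ V=27.4800 continue  boundary S*=68.7650
step 0: (k=0,j=0): S=80.9500, (K−S)⁺=37.4900, hold=38.1441 ⇒ V=38.1441 continue  boundary S*=-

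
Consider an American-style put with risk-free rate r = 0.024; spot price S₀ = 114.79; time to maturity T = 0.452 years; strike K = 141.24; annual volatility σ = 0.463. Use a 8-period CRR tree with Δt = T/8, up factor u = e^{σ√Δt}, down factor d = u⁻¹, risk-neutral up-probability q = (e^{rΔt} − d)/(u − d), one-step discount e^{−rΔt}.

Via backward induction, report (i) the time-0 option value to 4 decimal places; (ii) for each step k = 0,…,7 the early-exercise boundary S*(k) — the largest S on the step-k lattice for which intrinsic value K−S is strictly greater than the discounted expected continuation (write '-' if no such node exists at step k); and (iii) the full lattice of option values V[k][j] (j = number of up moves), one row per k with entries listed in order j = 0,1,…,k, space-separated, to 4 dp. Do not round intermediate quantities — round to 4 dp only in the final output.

price = 31.2807
boundary = - - - 82.5119 92.1112 102.8273 92.1112 102.8273
tree:
31.2807
39.9091 21.9718
49.2577 29.8404 13.4642
58.7281 39.0828 19.8587 6.5378
67.3270 49.1288 28.2522 10.7734 1.9433
75.0298 58.7281 38.4127 17.2660 3.7325 0.0000
81.9298 67.3270 49.1288 26.5813 7.1693 0.0000 0.0000
88.1108 75.0298 58.7281 38.4127 13.7706 0.0000 0.0000 0.0000
93.6476 81.9298 67.3270 49.1288 26.4500 0.0000 0.0000 0.0000 0.0000

Δt=0.05650, u=1.11634, d=0.89579, q=0.47867, disc=e^(-rΔt)=0.99864
k=8 terminal: V=max(K-S,0) → 93.6476 81.9298 67.3270 49.1288 26.4500 0.0000 0.0000 0.0000 0.0000
k=7: j=0 S=53.1292 intr=88.1108 cont=87.9194 V=88.1108[EX]; j=1 S=66.2102 intr=75.0298 cont=74.8384 V=75.0298[EX]; j=2 S=82.5119 intr=58.7281 cont=58.5367 V=58.7281[EX]; j=3 S=102.8273 intr=38.4127 cont=38.2213 V=38.4127[EX]; j=4 S=128.1445 intr=13.0955 cont=13.7706 V=13.7706[hold]; j=5 S=159.6950 intr=0.0000 cont=0.0000 V=0.0000[hold]; j=6 S=199.0137 intr=0.0000 cont=0.0000 V=0.0000[hold]; j=7 S=248.0130 intr=0.0000 cont=0.0000 V=0.0000[hold]  S*(7)=102.8273
k=6: j=0 S=59.3102 intr=81.9298 cont=81.7384 V=81.9298[EX]; j=1 S=73.9130 intr=67.3270 cont=67.1356 V=67.3270[EX]; j=2 S=92.1112 intr=49.1288 cont=48.9374 V=49.1288[EX]; j=3 S=114.7900 intr=26.4500 cont=26.5813 V=26.5813[hold]; j=4 S=143.0526 intr=0.0000 cont=7.1693 V=7.1693[hold]; j=5 S=178.2737 intr=0.0000 cont=0.0000 V=0.0000[hold]; j=6 S=222.1666 intr=0.0000 cont=0.0000 V=0.0000[hold]  S*(6)=92.1112
k=5: j=0 S=66.2102 intr=75.0298 cont=74.8384 V=75.0298[EX]; j=1 S=82.5119 intr=58.7281 cont=58.5367 V=58.7281[EX]; j=2 S=102.8273 intr=38.4127 cont=38.2841 V=38.4127[EX]; j=3 S=128.1445 intr=13.0955 cont=17.2660 V=17.2660[hold]; j=4 S=159.6950 intr=0.0000 cont=3.7325 V=3.7325[hold]; j=5 S=199.0137 intr=0.0000 cont=0.0000 V=0.0000[hold]  S*(5)=102.8273
k=4: j=0 S=73.9130 intr=67.3270 cont=67.1356 V=67.3270[EX]; j=1 S=92.1112 intr=49.1288 cont=48.9374 V=49.1288[EX]; j=2 S=114.7900 intr=26.4500 cont=28.2522 V=28.2522[hold]; j=3 S=143.0526 intr=0.0000 cont=10.7734 V=10.7734[hold]; j=4 S=178.2737 intr=0.0000 cont=1.9433 V=1.9433[hold]  S*(4)=92.1112
k=3: j=0 S=82.5119 intr=58.7281 cont=58.5367 V=58.7281[EX]; j=1 S=102.8273 intr=38.4127 cont=39.0828 V=39.0828[hold]; j=2 S=128.1445 intr=13.0955 cont=19.8587 V=19.8587[hold]; j=3 S=159.6950 intr=0.0000 cont=6.5378 V=6.5378[hold]  S*(3)=82.5119
k=2: j=0 S=92.1112 intr=49.1288 cont=49.2577 V=49.2577[hold]; j=1 S=114.7900 intr=26.4500 cont=29.8404 V=29.8404[hold]; j=2 S=143.0526 intr=0.0000 cont=13.4642 V=13.4642[hold]  S*(2)=-
k=1: j=0 S=102.8273 intr=38.4127 cont=39.9091 V=39.9091[hold]; j=1 S=128.1445 intr=13.0955 cont=21.9718 V=21.9718[hold]  S*(1)=-
k=0: j=0 S=114.7900 intr=26.4500 cont=31.2807 V=31.2807[hold]  S*(0)=-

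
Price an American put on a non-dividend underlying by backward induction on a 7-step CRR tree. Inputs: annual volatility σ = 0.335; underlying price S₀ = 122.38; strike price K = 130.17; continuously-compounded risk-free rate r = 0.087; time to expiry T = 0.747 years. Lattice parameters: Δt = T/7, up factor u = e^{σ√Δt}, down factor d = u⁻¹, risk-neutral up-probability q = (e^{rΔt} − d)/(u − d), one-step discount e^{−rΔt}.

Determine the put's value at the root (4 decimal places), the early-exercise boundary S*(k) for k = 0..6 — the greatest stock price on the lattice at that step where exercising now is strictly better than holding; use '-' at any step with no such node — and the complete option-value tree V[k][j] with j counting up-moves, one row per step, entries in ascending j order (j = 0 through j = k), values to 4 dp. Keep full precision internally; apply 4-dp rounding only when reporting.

price = 15.2104
boundary = - - 98.3233 88.1312 98.3233 109.6941 98.3233
tree:
15.2104
22.4139 8.7073
31.8467 13.9434 3.9379
42.0388 21.5476 7.0403 1.0898
51.1745 31.8467 12.2462 2.2690 0.0000
59.3631 42.0388 20.4759 4.7239 0.0000 0.0000
66.7029 51.1745 31.8467 9.8350 0.0000 0.0000 0.0000
73.2819 59.3631 42.0388 20.4759 0.0000 0.0000 0.0000 0.0000

Δt=0.10671  u=1.11565  d=0.89634  q=0.51520  discount=0.99076
step 7 (expiry): payoffs max(K−S,0) = 73.2819 59.3631 42.0388 20.4759 0.0000 0.0000 0.0000 0.0000
step 6: (k=6,j=0): S=63.4671, (K−S)⁺=66.7029, hold=65.5000 ⇒ V=66.7029 exercise | (k=6,j=1): S=78.9955, (K−S)⁺=51.1745, hold=49.9716 ⇒ V=51.1745 exercise | (k=6,j=2): S=98.3233, (K−S)⁺=31.8467, hold=30.6438 ⇒ V=31.8467 exercise | (k=6,j=3): S=122.3800, (K−S)⁺=7.7900, hold=9.8350 ⇒ V=9.8350 continue | (k=6,j=4): S=152.3226, (K−S)⁺=0.0000, hold=0.0000 ⇒ V=0.0000 continue | (k=6,j=5): S=189.5913, (K−S)⁺=0.0000, hold=0.0000 ⇒ V=0.0000 continue | (k=6,j=6): S=235.9785, (K−S)⁺=0.0000, hold=0.0000 ⇒ V=0.0000 continue  boundary S*=98.3233
step 5: (k=5,j=0): S=70.8069, (K−S)⁺=59.3631, hold=58.1602 ⇒ V=59.3631 exercise | (k=5,j=1): S=88.1312, (K−S)⁺=42.0388, hold=40.8359 ⇒ V=42.0388 exercise | (k=5,j=2): S=109.6941, (K−S)⁺=20.4759, hold=20.3168 ⇒ V=20.4759 exercise | (k=5,j=3): S=136.5329, (K−S)⁺=0.0000, hold=4.7239 ⇒ V=4.7239 continue | (k=5,j=4): S=169.9384, (K−S)⁺=0.0000, hold=0.0000 ⇒ V=0.0000 continue | (k=5,j=5): S=211.5171, (K−S)⁺=0.0000, hold=0.0000 ⇒ V=0.0000 continue  boundary S*=109.6941
step 4: (k=4,j=0): S=78.9955, (K−S)⁺=51.1745, hold=49.9716 ⇒ V=51.1745 exercise | (k=4,j=1): S=98.3233, (K−S)⁺=31.8467, hold=30.6438 ⇒ V=31.8467 exercise | (k=4,j=2): S=122.3800, (K−S)⁺=7.7900, hold=12.2462 ⇒ V=12.2462 continue | (k=4,j=3): S=152.3226, (K−S)⁺=0.0000, hold=2.2690 ⇒ V=2.2690 continue | (k=4,j=4): S=189.5913, (K−S)⁺=0.0000, hold=0.0000 ⇒ V=0.0000 continue  boundary S*=98.3233
step 3: (k=3,j=0): S=88.1312, (K−S)⁺=42.0388, hold=40.8359 ⇒ V=42.0388 exercise | (k=3,j=1): S=109.6941, (K−S)⁺=20.4759, hold=21.5476 ⇒ V=21.5476 continue | (k=3,j=2): S=136.5329, (K−S)⁺=0.0000, hold=7.0403 ⇒ V=7.0403 continue | (k=3,j=3): S=169.9384, (K−S)⁺=0.0000, hold=1.0898 ⇒ V=1.0898 continue  boundary S*=88.1312
step 2: (k=2,j=0): S=98.3233, (K−S)⁺=31.8467, hold=31.1908 ⇒ V=31.8467 exercise | (k=2,j=1): S=122.3800, (K−S)⁺=7.7900, hold=13.9434 ⇒ V=13.9434 continue | (k=2,j=2): S=152.3226, (K−S)⁺=0.0000, hold=3.9379 ⇒ V=3.9379 continue  boundary S*=98.3233
step 1: (k=1,j=0): S=109.6941, (K−S)⁺=20.4759, hold=22.4139 ⇒ V=22.4139 continue | (k=1,j=1): S=136.5329, (K−S)⁺=0.0000, hold=8.7073 ⇒ V=8.7073 continue  boundary S*=-
step 0: (k=0,j=0): S=122.3800, (K−S)⁺=7.7900, hold=15.2104 ⇒ V=15.2104 continue  boundary S*=-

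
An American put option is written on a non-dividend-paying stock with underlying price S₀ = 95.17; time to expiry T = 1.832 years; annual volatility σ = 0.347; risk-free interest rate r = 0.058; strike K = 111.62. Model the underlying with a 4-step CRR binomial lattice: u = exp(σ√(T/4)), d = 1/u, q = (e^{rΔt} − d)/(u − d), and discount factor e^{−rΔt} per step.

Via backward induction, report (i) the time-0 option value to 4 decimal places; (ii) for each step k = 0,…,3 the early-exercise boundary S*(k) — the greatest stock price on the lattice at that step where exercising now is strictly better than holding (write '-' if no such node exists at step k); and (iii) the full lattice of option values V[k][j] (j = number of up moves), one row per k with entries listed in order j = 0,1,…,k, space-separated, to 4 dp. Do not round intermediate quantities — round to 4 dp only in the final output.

Δt=0.45800  u=1.26470  d=0.79070  q=0.49835  discount=0.97379
step 4 (expiry): payoffs max(K−S,0) = 74.4194 52.1189 16.4500 0.0000 0.0000
step 3: (k=3,j=0): S=47.0476, (K−S)⁺=64.5724, hold=61.6463 ⇒ V=64.5724 exercise | (k=3,j=1): S=75.2511, (K−S)⁺=36.3689, hold=33.4429 ⇒ V=36.3689 exercise | (k=3,j=2): S=120.3615, (K−S)⁺=0.0000, hold=8.0358 ⇒ V=8.0358 continue | (k=3,j=3): S=192.5140, (K−S)⁺=0.0000, hold=0.0000 ⇒ V=0.0000 continue  boundary S*=75.2511
step 2: (k=2,j=0): S=59.5011, (K−S)⁺=52.1189, hold=49.1928 ⇒ V=52.1189 exercise | (k=2,j=1): S=95.1700, (K−S)⁺=16.4500, hold=21.6658 ⇒ V=21.6658 continue | (k=2,j=2): S=152.2211, (K−S)⁺=0.0000, hold=3.9254 ⇒ V=3.9254 continue  boundary S*=59.5011
step 1: (k=1,j=0): S=75.2511, (K−S)⁺=36.3689, hold=35.9741 ⇒ V=36.3689 exercise | (k=1,j=1): S=120.3615, (K−S)⁺=0.0000, hold=12.4886 ⇒ V=12.4886 continue  boundary S*=75.2511
step 0: (k=0,j=0): S=95.1700, (K−S)⁺=16.4500, hold=23.8267 ⇒ V=23.8267 continue  boundary S*=-

price = 23.8267
boundary = - 75.2511 59.5011 75.2511
tree:
23.8267
36.3689 12.4886
52.1189 21.6658 3.9254
64.5724 36.3689 8.0358 0.0000
74.4194 52.1189 16.4500 0.0000 0.0000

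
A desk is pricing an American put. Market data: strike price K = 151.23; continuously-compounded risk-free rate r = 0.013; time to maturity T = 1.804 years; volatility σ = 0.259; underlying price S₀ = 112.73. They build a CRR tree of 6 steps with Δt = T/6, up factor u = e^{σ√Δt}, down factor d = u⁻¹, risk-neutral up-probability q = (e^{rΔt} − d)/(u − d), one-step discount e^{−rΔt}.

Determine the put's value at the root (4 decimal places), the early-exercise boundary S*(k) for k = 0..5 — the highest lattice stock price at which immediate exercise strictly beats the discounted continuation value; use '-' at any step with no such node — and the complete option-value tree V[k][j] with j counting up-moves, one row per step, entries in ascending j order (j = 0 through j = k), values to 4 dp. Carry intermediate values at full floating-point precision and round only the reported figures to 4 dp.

Δt=0.30067, u=1.15260, d=0.86761, q=0.47830, disc=e^(-rΔt)=0.99610
k=6 terminal: V=max(K-S,0) → 103.1489 87.3552 66.3736 38.5000 1.4705 0.0000 0.0000
k=5: j=0 S=55.4182 intr=95.8118 cont=95.2219 V=95.8118[EX]; j=1 S=73.6219 intr=77.6081 cont=77.0181 V=77.6081[EX]; j=2 S=97.8052 intr=53.4248 cont=52.8348 V=53.4248[EX]; j=3 S=129.9323 intr=21.2977 cont=20.7078 V=21.2977[EX]; j=4 S=172.6124 intr=0.0000 cont=0.7642 V=0.7642[hold]; j=5 S=229.3121 intr=0.0000 cont=0.0000 V=0.0000[hold]  S*(5)=129.9323
k=4: j=0 S=63.8748 intr=87.3552 cont=86.7652 V=87.3552[EX]; j=1 S=84.8564 intr=66.3736 cont=65.7837 V=66.3736[EX]; j=2 S=112.7300 intr=38.5000 cont=37.9100 V=38.5000[EX]; j=3 S=149.7595 intr=1.4705 cont=11.4318 V=11.4318[hold]; j=4 S=198.9525 intr=0.0000 cont=0.3971 V=0.3971[hold]  S*(4)=112.7300
k=3: j=0 S=73.6219 intr=77.6081 cont=77.0181 V=77.6081[EX]; j=1 S=97.8052 intr=53.4248 cont=52.8348 V=53.4248[EX]; j=2 S=129.9323 intr=21.2977 cont=25.4537 V=25.4537[hold]; j=3 S=172.6124 intr=0.0000 cont=6.1299 V=6.1299[hold]  S*(3)=97.8052
k=2: j=0 S=84.8564 intr=66.3736 cont=65.7837 V=66.3736[EX]; j=1 S=112.7300 intr=38.5000 cont=39.8901 V=39.8901[hold]; j=2 S=149.7595 intr=1.4705 cont=16.1480 V=16.1480[hold]  S*(2)=84.8564
k=1: j=0 S=97.8052 intr=53.4248 cont=53.4971 V=53.4971[hold]; j=1 S=129.9323 intr=21.2977 cont=28.4230 V=28.4230[hold]  S*(1)=-
k=0: j=0 S=112.7300 intr=38.5000 cont=41.3423 V=41.3423[hold]  S*(0)=-

price = 41.3423
boundary = - - 84.8564 97.8052 112.7300 129.9323
tree:
41.3423
53.4971 28.4230
66.3736 39.8901 16.1480
77.6081 53.4248 25.4537 6.1299
87.3552 66.3736 38.5000 11.4318 0.3971
95.8118 77.6081 53.4248 21.2977 0.7642 0.0000
103.1489 87.3552 66.3736 38.5000 1.4705 0.0000 0.0000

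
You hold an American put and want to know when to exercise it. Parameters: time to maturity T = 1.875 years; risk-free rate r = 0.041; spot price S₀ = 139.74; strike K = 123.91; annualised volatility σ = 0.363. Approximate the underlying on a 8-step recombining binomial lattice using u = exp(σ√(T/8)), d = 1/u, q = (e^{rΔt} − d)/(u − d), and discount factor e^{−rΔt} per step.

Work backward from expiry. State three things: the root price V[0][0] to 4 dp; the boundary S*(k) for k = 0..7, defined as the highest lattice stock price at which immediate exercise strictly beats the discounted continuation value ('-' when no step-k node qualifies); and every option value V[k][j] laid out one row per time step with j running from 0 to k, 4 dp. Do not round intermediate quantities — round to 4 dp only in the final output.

Δt=0.23438  u=1.19212  d=0.83884  q=0.48351  discount=0.99044
step 8 (expiry): payoffs max(K−S,0) = 89.6530 75.2253 54.7213 25.5819 0.0000 0.0000 0.0000 0.0000 0.0000
step 7: (k=7,j=0): S=40.8386, (K−S)⁺=83.0714, hold=81.8864 ⇒ V=83.0714 exercise | (k=7,j=1): S=58.0381, (K−S)⁺=65.8719, hold=64.6869 ⇒ V=65.8719 exercise | (k=7,j=2): S=82.4815, (K−S)⁺=41.4285, hold=40.2435 ⇒ V=41.4285 exercise | (k=7,j=3): S=117.2193, (K−S)⁺=6.6907, hold=13.0864 ⇒ V=13.0864 continue | (k=7,j=4): S=166.5874, (K−S)⁺=0.0000, hold=0.0000 ⇒ V=0.0000 continue | (k=7,j=5): S=236.7473, (K−S)⁺=0.0000, hold=0.0000 ⇒ V=0.0000 continue | (k=7,j=6): S=336.4558, (K−S)⁺=0.0000, hold=0.0000 ⇒ V=0.0000 continue | (k=7,j=7): S=478.1574, (K−S)⁺=0.0000, hold=0.0000 ⇒ V=0.0000 continue  boundary S*=82.4815
step 6: (k=6,j=0): S=48.6847, (K−S)⁺=75.2253, hold=74.0404 ⇒ V=75.2253 exercise | (k=6,j=1): S=69.1887, (K−S)⁺=54.7213, hold=53.5363 ⇒ V=54.7213 exercise | (k=6,j=2): S=98.3281, (K−S)⁺=25.5819, hold=27.4597 ⇒ V=27.4597 continue | (k=6,j=3): S=139.7400, (K−S)⁺=0.0000, hold=6.6944 ⇒ V=6.6944 continue | (k=6,j=4): S=198.5929, (K−S)⁺=0.0000, hold=0.0000 ⇒ V=0.0000 continue | (k=6,j=5): S=282.2322, (K−S)⁺=0.0000, hold=0.0000 ⇒ V=0.0000 continue | (k=6,j=6): S=401.0970, (K−S)⁺=0.0000, hold=0.0000 ⇒ V=0.0000 continue  boundary S*=69.1887
step 5: (k=5,j=0): S=58.0381, (K−S)⁺=65.8719, hold=64.6869 ⇒ V=65.8719 exercise | (k=5,j=1): S=82.4815, (K−S)⁺=41.4285, hold=41.1428 ⇒ V=41.4285 exercise | (k=5,j=2): S=117.2193, (K−S)⁺=6.6907, hold=17.2529 ⇒ V=17.2529 continue | (k=5,j=3): S=166.5874, (K−S)⁺=0.0000, hold=3.4245 ⇒ V=3.4245 continue | (k=5,j=4): S=236.7473, (K−S)⁺=0.0000, hold=0.0000 ⇒ V=0.0000 continue | (k=5,j=5): S=336.4558, (K−S)⁺=0.0000, hold=0.0000 ⇒ V=0.0000 continue  boundary S*=82.4815
step 4: (k=4,j=0): S=69.1887, (K−S)⁺=54.7213, hold=53.5363 ⇒ V=54.7213 exercise | (k=4,j=1): S=98.3281, (K−S)⁺=25.5819, hold=29.4550 ⇒ V=29.4550 continue | (k=4,j=2): S=139.7400, (K−S)⁺=0.0000, hold=10.4657 ⇒ V=10.4657 continue | (k=4,j=3): S=198.5929, (K−S)⁺=0.0000, hold=1.7518 ⇒ V=1.7518 continue | (k=4,j=4): S=282.2322, (K−S)⁺=0.0000, hold=0.0000 ⇒ V=0.0000 continue  boundary S*=69.1887
step 3: (k=3,j=0): S=82.4815, (K−S)⁺=41.4285, hold=42.0983 ⇒ V=42.0983 continue | (k=3,j=1): S=117.2193, (K−S)⁺=6.6907, hold=20.0796 ⇒ V=20.0796 continue | (k=3,j=2): S=166.5874, (K−S)⁺=0.0000, hold=6.1926 ⇒ V=6.1926 continue | (k=3,j=3): S=236.7473, (K−S)⁺=0.0000, hold=0.8961 ⇒ V=0.8961 continue  boundary S*=-
step 2: (k=2,j=0): S=98.3281, (K−S)⁺=25.5819, hold=31.1512 ⇒ V=31.1512 continue | (k=2,j=1): S=139.7400, (K−S)⁺=0.0000, hold=13.2373 ⇒ V=13.2373 continue | (k=2,j=2): S=198.5929, (K−S)⁺=0.0000, hold=3.5970 ⇒ V=3.5970 continue  boundary S*=-
step 1: (k=1,j=0): S=117.2193, (K−S)⁺=6.6907, hold=22.2746 ⇒ V=22.2746 continue | (k=1,j=1): S=166.5874, (K−S)⁺=0.0000, hold=8.4941 ⇒ V=8.4941 continue  boundary S*=-
step 0: (k=0,j=0): S=139.7400, (K−S)⁺=0.0000, hold=15.4623 ⇒ V=15.4623 continue  boundary S*=-

price = 15.4623
boundary = - - - - 69.1887 82.4815 69.1887 82.4815
tree:
15.4623
22.2746 8.4941
31.1512 13.2373 3.5970
42.0983 20.0796 6.1926 0.8961
54.7213 29.4550 10.4657 1.7518 0.0000
65.8719 41.4285 17.2529 3.4245 0.0000 0.0000
75.2253 54.7213 27.4597 6.6944 0.0000 0.0000 0.0000
83.0714 65.8719 41.4285 13.0864 0.0000 0.0000 0.0000 0.0000
89.6530 75.2253 54.7213 25.5819 0.0000 0.0000 0.0000 0.0000 0.0000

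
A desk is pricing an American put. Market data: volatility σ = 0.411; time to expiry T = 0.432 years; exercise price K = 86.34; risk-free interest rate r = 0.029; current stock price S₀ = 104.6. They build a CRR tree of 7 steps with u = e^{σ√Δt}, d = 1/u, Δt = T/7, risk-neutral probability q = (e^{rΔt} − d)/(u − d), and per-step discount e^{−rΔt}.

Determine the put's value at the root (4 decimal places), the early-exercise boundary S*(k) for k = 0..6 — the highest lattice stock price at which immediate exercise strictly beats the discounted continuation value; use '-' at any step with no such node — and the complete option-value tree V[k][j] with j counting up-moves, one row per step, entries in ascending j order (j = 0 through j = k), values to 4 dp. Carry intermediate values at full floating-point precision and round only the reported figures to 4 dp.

price = 3.5313
boundary = - - - - - 62.7798 69.5284
tree:
3.5313
5.5027 1.4364
8.3619 2.4657 0.3410
12.3187 4.1619 0.6610 0.0000
17.4569 6.8701 1.2815 0.0000 0.0000
23.5602 10.9952 2.4845 0.0000 0.0000 0.0000
29.6538 16.8116 4.8165 0.0000 0.0000 0.0000 0.0000
35.1559 23.5602 9.3375 0.0000 0.0000 0.0000 0.0000 0.0000

params: Δt=0.06171 u=1.10750 d=0.90294 q=0.48325 e^(-rΔt)=0.99821
t_7 payoffs: 35.1559 23.5602 9.3375 0.0000 0.0000 0.0000 0.0000 0.0000
t_6: node(6,0) S=56.6862 payoff=29.6538 vs cont=29.4994 → 29.6538 [stop]  node(6,1) S=69.5284 payoff=16.8116 vs cont=16.6572 → 16.8116 [stop]  node(6,2) S=85.2799 payoff=1.0601 vs cont=4.8165 → 4.8165 [wait]  node(6,3) S=104.6000 payoff=0.0000 vs cont=0.0000 → 0.0000 [wait]  node(6,4) S=128.2970 payoff=0.0000 vs cont=0.0000 → 0.0000 [wait]  node(6,5) S=157.3625 payoff=0.0000 vs cont=0.0000 → 0.0000 [wait]  node(6,6) S=193.0127 payoff=0.0000 vs cont=0.0000 → 0.0000 [wait]  ⇒ S*(6)=69.5284
t_5: node(5,0) S=62.7798 payoff=23.5602 vs cont=23.4058 → 23.5602 [stop]  node(5,1) S=77.0025 payoff=9.3375 vs cont=10.9952 → 10.9952 [wait]  node(5,2) S=94.4472 payoff=0.0000 vs cont=2.4845 → 2.4845 [wait]  node(5,3) S=115.8441 payoff=0.0000 vs cont=0.0000 → 0.0000 [wait]  node(5,4) S=142.0885 payoff=0.0000 vs cont=0.0000 → 0.0000 [wait]  node(5,5) S=174.2784 payoff=0.0000 vs cont=0.0000 → 0.0000 [wait]  ⇒ S*(5)=62.7798
t_4: node(4,0) S=69.5284 payoff=16.8116 vs cont=17.4569 → 17.4569 [wait]  node(4,1) S=85.2799 payoff=1.0601 vs cont=6.8701 → 6.8701 [wait]  node(4,2) S=104.6000 payoff=0.0000 vs cont=1.2815 → 1.2815 [wait]  node(4,3) S=128.2970 payoff=0.0000 vs cont=0.0000 → 0.0000 [wait]  node(4,4) S=157.3625 payoff=0.0000 vs cont=0.0000 → 0.0000 [wait]  ⇒ S*(4)=-
t_3: node(3,0) S=77.0025 payoff=9.3375 vs cont=12.3187 → 12.3187 [wait]  node(3,1) S=94.4472 payoff=0.0000 vs cont=4.1619 → 4.1619 [wait]  node(3,2) S=115.8441 payoff=0.0000 vs cont=0.6610 → 0.6610 [wait]  node(3,3) S=142.0885 payoff=0.0000 vs cont=0.0000 → 0.0000 [wait]  ⇒ S*(3)=-
t_2: node(2,0) S=85.2799 payoff=1.0601 vs cont=8.3619 → 8.3619 [wait]  node(2,1) S=104.6000 payoff=0.0000 vs cont=2.4657 → 2.4657 [wait]  node(2,2) S=128.2970 payoff=0.0000 vs cont=0.3410 → 0.3410 [wait]  ⇒ S*(2)=-
t_1: node(1,0) S=94.4472 payoff=0.0000 vs cont=5.5027 → 5.5027 [wait]  node(1,1) S=115.8441 payoff=0.0000 vs cont=1.4364 → 1.4364 [wait]  ⇒ S*(1)=-
t_0: node(0,0) S=104.6000 payoff=0.0000 vs cont=3.5313 → 3.5313 [wait]  ⇒ S*(0)=-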